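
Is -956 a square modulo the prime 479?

yes

Reduce the numerator: -956 ≡ 2 (mod 479), so (-956/479) = (2/479).
Factor out 2: 2 = 2. Since 479 ≡ 7 (mod 8), (2/479) = +1. Now have (1/479).
(1/479) = 1. Collecting the sign factors: 1.
The Legendre symbol is 1, so x^2 ≡ -956 (mod 479) has solution.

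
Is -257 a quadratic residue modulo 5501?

yes

Reduce the numerator: -257 ≡ 5244 (mod 5501), so (-257/5501) = (5244/5501).
Factor out 2: 5244 = 2^2·1311. Since 5501 ≡ 5 (mod 8), (2/5501) = -1, and (2/5501)^2 = +1. Now have (1311/5501).
5501 ≡ 1 (mod 4), so quadratic reciprocity gives (1311/5501) = (5501/1311). Reduce: 5501 ≡ 257 (mod 1311). Now have (257/1311).
257 ≡ 1 (mod 4), so quadratic reciprocity gives (257/1311) = (1311/257). Reduce: 1311 ≡ 26 (mod 257). Now have (26/257).
Factor out 2: 26 = 2·13. Since 257 ≡ 1 (mod 8), (2/257) = +1. Now have (13/257).
13 ≡ 1 (mod 4), so quadratic reciprocity gives (13/257) = (257/13). Reduce: 257 ≡ 10 (mod 13). Now have (10/13).
Factor out 2: 10 = 2·5. Since 13 ≡ 5 (mod 8), (2/13) = -1. Now have -(5/13).
5 ≡ 1 (mod 4), so quadratic reciprocity gives (5/13) = (13/5). Reduce: 13 ≡ 3 (mod 5). Now have -(3/5).
5 ≡ 1 (mod 4), so quadratic reciprocity gives (3/5) = (5/3). Reduce: 5 ≡ 2 (mod 3). Now have -(2/3).
Factor out 2: 2 = 2. Since 3 ≡ 3 (mod 8), (2/3) = -1. Now have (1/3).
(1/3) = 1. Collecting the sign factors: 1.
(-257/5501) = 1, and 5501 is prime, so -257 is a quadratic residue mod 5501.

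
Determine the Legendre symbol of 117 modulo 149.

-1

117 ≡ 1 (mod 4), so quadratic reciprocity gives (117/149) = (149/117). Reduce: 149 ≡ 32 (mod 117). Now have (32/117).
Factor out 2: 32 = 2^5. Since 117 ≡ 5 (mod 8), (2/117) = -1, and (2/117)^5 = -1. Now have -(1/117).
(1/117) = 1. Collecting the sign factors: -1.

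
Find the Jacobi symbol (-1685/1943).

(-1685/1943)
  = -(1685/1943)    [1943 ≡ 3 mod 4 ⇒ (-1/1943) = -1]
  = -(1943/1685)    [QR: 1685 ≡ 1 mod 4, sign kept]
  = -(258/1685)    [1943 ≡ 258 mod 1685]
  = (129/1685)    [1685 ≡ 5 mod 8 ⇒ (2/1685) = -1]
  = (1685/129)    [QR: 129 ≡ 1 mod 4, sign kept]
  = (8/129)    [1685 ≡ 8 mod 129]
  = (1/129)    [129 ≡ 1 mod 8 ⇒ (2/129)^3 = +1]
  = 1    [(1/129) = 1]

1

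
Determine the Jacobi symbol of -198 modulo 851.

Reduce the numerator: -198 ≡ 653 (mod 851), so (-198/851) = (653/851).
653 ≡ 1 (mod 4), so quadratic reciprocity gives (653/851) = (851/653). Reduce: 851 ≡ 198 (mod 653). Now have (198/653).
Factor out 2: 198 = 2·99. Since 653 ≡ 5 (mod 8), (2/653) = -1. Now have -(99/653).
653 ≡ 1 (mod 4), so quadratic reciprocity gives (99/653) = (653/99). Reduce: 653 ≡ 59 (mod 99). Now have -(59/99).
Both 59 ≡ 3 and 99 ≡ 3 (mod 4), so reciprocity gives (59/99) = -(99/59). Reduce: 99 ≡ 40 (mod 59). Now have (40/59).
Factor out 2: 40 = 2^3·5. Since 59 ≡ 3 (mod 8), (2/59) = -1, and (2/59)^3 = -1. Now have -(5/59).
5 ≡ 1 (mod 4), so quadratic reciprocity gives (5/59) = (59/5). Reduce: 59 ≡ 4 (mod 5). Now have -(4/5).
Factor out 2: 4 = 2^2. Since 5 ≡ 5 (mod 8), (2/5) = -1, and (2/5)^2 = +1. Now have -(1/5).
(1/5) = 1. Collecting the sign factors: -1.

-1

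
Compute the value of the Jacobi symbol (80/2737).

Factor out 2: 80 = 2^4·5. Since 2737 ≡ 1 (mod 8), (2/2737) = +1, and (2/2737)^4 = +1. Now have (5/2737).
5 ≡ 1 (mod 4), so quadratic reciprocity gives (5/2737) = (2737/5). Reduce: 2737 ≡ 2 (mod 5). Now have (2/5).
Factor out 2: 2 = 2. Since 5 ≡ 5 (mod 8), (2/5) = -1. Now have -(1/5).
(1/5) = 1. Collecting the sign factors: -1.

-1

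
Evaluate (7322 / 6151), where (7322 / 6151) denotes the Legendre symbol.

-1

Reduce the numerator: 7322 ≡ 1171 (mod 6151), so (7322 / 6151) = (1171 / 6151).
Both 1171 ≡ 3 and 6151 ≡ 3 (mod 4), so reciprocity gives (1171 / 6151) = -(6151 / 1171). Reduce: 6151 ≡ 296 (mod 1171). Now have -(296 / 1171).
Factor out 2: 296 = 2^3·37. Since 1171 ≡ 3 (mod 8), (2 / 1171) = -1, and (2 / 1171)^3 = -1. Now have (37 / 1171).
37 ≡ 1 (mod 4), so quadratic reciprocity gives (37 / 1171) = (1171 / 37). Reduce: 1171 ≡ 24 (mod 37). Now have (24 / 37).
Factor out 2: 24 = 2^3·3. Since 37 ≡ 5 (mod 8), (2 / 37) = -1, and (2 / 37)^3 = -1. Now have -(3 / 37).
37 ≡ 1 (mod 4), so quadratic reciprocity gives (3 / 37) = (37 / 3). Reduce: 37 ≡ 1 (mod 3). Now have -(1 / 3).
(1 / 3) = 1. Collecting the sign factors: -1.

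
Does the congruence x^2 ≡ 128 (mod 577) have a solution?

(128/577)
  = (1/577)    [577 ≡ 1 mod 8 ⇒ (2/577)^7 = +1]
  = 1    [(1/577) = 1]
(128/577) = 1, and 577 is prime, so 128 is a quadratic residue mod 577.

yes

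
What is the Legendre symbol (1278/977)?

1

(1278/977)
  = (301/977)    [1278 ≡ 301 mod 977]
  = (977/301)    [QR: 301 ≡ 1 mod 4, sign kept]
  = (74/301)    [977 ≡ 74 mod 301]
  = -(37/301)    [301 ≡ 5 mod 8 ⇒ (2/301) = -1]
  = -(301/37)    [QR: 37 ≡ 1 mod 4, sign kept]
  = -(5/37)    [301 ≡ 5 mod 37]
  = -(37/5)    [QR: 5 ≡ 1 mod 4, sign kept]
  = -(2/5)    [37 ≡ 2 mod 5]
  = (1/5)    [5 ≡ 5 mod 8 ⇒ (2/5) = -1]
  = 1    [(1/5) = 1]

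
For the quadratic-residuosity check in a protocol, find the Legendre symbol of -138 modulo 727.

1

(-138|727)
  = (589|727)    [-138 ≡ 589 mod 727]
  = (727|589)    [QR: 589 ≡ 1 mod 4, sign kept]
  = (138|589)    [727 ≡ 138 mod 589]
  = -(69|589)    [589 ≡ 5 mod 8 ⇒ (2|589) = -1]
  = -(589|69)    [QR: 69 ≡ 1 mod 4, sign kept]
  = -(37|69)    [589 ≡ 37 mod 69]
  = -(69|37)    [QR: 37 ≡ 1 mod 4, sign kept]
  = -(32|37)    [69 ≡ 32 mod 37]
  = (1|37)    [37 ≡ 5 mod 8 ⇒ (2|37)^5 = -1]
  = 1    [(1|37) = 1]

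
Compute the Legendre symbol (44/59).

Factor out 2: 44 = 2^2·11. Since 59 ≡ 3 (mod 8), (2/59) = -1, and (2/59)^2 = +1. Now have (11/59).
Both 11 ≡ 3 and 59 ≡ 3 (mod 4), so reciprocity gives (11/59) = -(59/11). Reduce: 59 ≡ 4 (mod 11). Now have -(4/11).
Factor out 2: 4 = 2^2. Since 11 ≡ 3 (mod 8), (2/11) = -1, and (2/11)^2 = +1. Now have -(1/11).
(1/11) = 1. Collecting the sign factors: -1.

-1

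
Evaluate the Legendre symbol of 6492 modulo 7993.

1

Factor out 2: 6492 = 2^2·1623. Since 7993 ≡ 1 (mod 8), (2/7993) = +1, and (2/7993)^2 = +1. Now have (1623/7993).
7993 ≡ 1 (mod 4), so quadratic reciprocity gives (1623/7993) = (7993/1623). Reduce: 7993 ≡ 1501 (mod 1623). Now have (1501/1623).
1501 ≡ 1 (mod 4), so quadratic reciprocity gives (1501/1623) = (1623/1501). Reduce: 1623 ≡ 122 (mod 1501). Now have (122/1501).
Factor out 2: 122 = 2·61. Since 1501 ≡ 5 (mod 8), (2/1501) = -1. Now have -(61/1501).
61 ≡ 1 (mod 4), so quadratic reciprocity gives (61/1501) = (1501/61). Reduce: 1501 ≡ 37 (mod 61). Now have -(37/61).
37 ≡ 1 (mod 4), so quadratic reciprocity gives (37/61) = (61/37). Reduce: 61 ≡ 24 (mod 37). Now have -(24/37).
Factor out 2: 24 = 2^3·3. Since 37 ≡ 5 (mod 8), (2/37) = -1, and (2/37)^3 = -1. Now have (3/37).
37 ≡ 1 (mod 4), so quadratic reciprocity gives (3/37) = (37/3). Reduce: 37 ≡ 1 (mod 3). Now have (1/3).
(1/3) = 1. Collecting the sign factors: 1.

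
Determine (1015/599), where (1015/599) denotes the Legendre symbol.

1

Reduce the numerator: 1015 ≡ 416 (mod 599), so (1015/599) = (416/599).
Factor out 2: 416 = 2^5·13. Since 599 ≡ 7 (mod 8), (2/599) = +1, and (2/599)^5 = +1. Now have (13/599).
13 ≡ 1 (mod 4), so quadratic reciprocity gives (13/599) = (599/13). Reduce: 599 ≡ 1 (mod 13). Now have (1/13).
(1/13) = 1. Collecting the sign factors: 1.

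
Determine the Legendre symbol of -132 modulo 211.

1

Pull out -1: (-132 / 211) = (-1 / 211)·(132 / 211). Since 211 ≡ 3 (mod 4), (-1 / 211) = -1. Now have -(132 / 211).
Factor out 2: 132 = 2^2·33. Since 211 ≡ 3 (mod 8), (2 / 211) = -1, and (2 / 211)^2 = +1. Now have -(33 / 211).
33 ≡ 1 (mod 4), so quadratic reciprocity gives (33 / 211) = (211 / 33). Reduce: 211 ≡ 13 (mod 33). Now have -(13 / 33).
13 ≡ 1 (mod 4), so quadratic reciprocity gives (13 / 33) = (33 / 13). Reduce: 33 ≡ 7 (mod 13). Now have -(7 / 13).
13 ≡ 1 (mod 4), so quadratic reciprocity gives (7 / 13) = (13 / 7). Reduce: 13 ≡ 6 (mod 7). Now have -(6 / 7).
Factor out 2: 6 = 2·3. Since 7 ≡ 7 (mod 8), (2 / 7) = +1. Now have -(3 / 7).
Both 3 ≡ 3 and 7 ≡ 3 (mod 4), so reciprocity gives (3 / 7) = -(7 / 3). Reduce: 7 ≡ 1 (mod 3). Now have (1 / 3).
(1 / 3) = 1. Collecting the sign factors: 1.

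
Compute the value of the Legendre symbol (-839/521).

-1

Reduce the numerator: -839 ≡ 203 (mod 521), so (-839/521) = (203/521).
521 ≡ 1 (mod 4), so quadratic reciprocity gives (203/521) = (521/203). Reduce: 521 ≡ 115 (mod 203). Now have (115/203).
Both 115 ≡ 3 and 203 ≡ 3 (mod 4), so reciprocity gives (115/203) = -(203/115). Reduce: 203 ≡ 88 (mod 115). Now have -(88/115).
Factor out 2: 88 = 2^3·11. Since 115 ≡ 3 (mod 8), (2/115) = -1, and (2/115)^3 = -1. Now have (11/115).
Both 11 ≡ 3 and 115 ≡ 3 (mod 4), so reciprocity gives (11/115) = -(115/11). Reduce: 115 ≡ 5 (mod 11). Now have -(5/11).
5 ≡ 1 (mod 4), so quadratic reciprocity gives (5/11) = (11/5). Reduce: 11 ≡ 1 (mod 5). Now have -(1/5).
(1/5) = 1. Collecting the sign factors: -1.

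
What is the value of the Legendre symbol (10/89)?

(10/89)
  = (5/89)    [89 ≡ 1 mod 8 ⇒ (2/89) = +1]
  = (89/5)    [QR: 5 ≡ 1 mod 4, sign kept]
  = (4/5)    [89 ≡ 4 mod 5]
  = (1/5)    [5 ≡ 5 mod 8 ⇒ (2/5)^2 = +1]
  = 1    [(1/5) = 1]

1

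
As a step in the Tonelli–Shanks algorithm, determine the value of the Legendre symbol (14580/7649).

Reduce the numerator: 14580 ≡ 6931 (mod 7649), so (14580/7649) = (6931/7649).
7649 ≡ 1 (mod 4), so quadratic reciprocity gives (6931/7649) = (7649/6931). Reduce: 7649 ≡ 718 (mod 6931). Now have (718/6931).
Factor out 2: 718 = 2·359. Since 6931 ≡ 3 (mod 8), (2/6931) = -1. Now have -(359/6931).
Both 359 ≡ 3 and 6931 ≡ 3 (mod 4), so reciprocity gives (359/6931) = -(6931/359). Reduce: 6931 ≡ 110 (mod 359). Now have (110/359).
Factor out 2: 110 = 2·55. Since 359 ≡ 7 (mod 8), (2/359) = +1. Now have (55/359).
Both 55 ≡ 3 and 359 ≡ 3 (mod 4), so reciprocity gives (55/359) = -(359/55). Reduce: 359 ≡ 29 (mod 55). Now have -(29/55).
29 ≡ 1 (mod 4), so quadratic reciprocity gives (29/55) = (55/29). Reduce: 55 ≡ 26 (mod 29). Now have -(26/29).
Factor out 2: 26 = 2·13. Since 29 ≡ 5 (mod 8), (2/29) = -1. Now have (13/29).
13 ≡ 1 (mod 4), so quadratic reciprocity gives (13/29) = (29/13). Reduce: 29 ≡ 3 (mod 13). Now have (3/13).
13 ≡ 1 (mod 4), so quadratic reciprocity gives (3/13) = (13/3). Reduce: 13 ≡ 1 (mod 3). Now have (1/3).
(1/3) = 1. Collecting the sign factors: 1.

1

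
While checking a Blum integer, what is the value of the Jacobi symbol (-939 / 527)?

-1

Reduce the numerator: -939 ≡ 115 (mod 527), so (-939 / 527) = (115 / 527).
Both 115 ≡ 3 and 527 ≡ 3 (mod 4), so reciprocity gives (115 / 527) = -(527 / 115). Reduce: 527 ≡ 67 (mod 115). Now have -(67 / 115).
Both 67 ≡ 3 and 115 ≡ 3 (mod 4), so reciprocity gives (67 / 115) = -(115 / 67). Reduce: 115 ≡ 48 (mod 67). Now have (48 / 67).
Factor out 2: 48 = 2^4·3. Since 67 ≡ 3 (mod 8), (2 / 67) = -1, and (2 / 67)^4 = +1. Now have (3 / 67).
Both 3 ≡ 3 and 67 ≡ 3 (mod 4), so reciprocity gives (3 / 67) = -(67 / 3). Reduce: 67 ≡ 1 (mod 3). Now have -(1 / 3).
(1 / 3) = 1. Collecting the sign factors: -1.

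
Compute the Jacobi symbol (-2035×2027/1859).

0

By multiplicativity, (-2035·2027/1859) = (-2035/1859)·(2027/1859).
First factor (-2035/1859):
Reduce the numerator: -2035 ≡ 1683 (mod 1859), so (-2035/1859) = (1683/1859).
Both 1683 ≡ 3 and 1859 ≡ 3 (mod 4), so reciprocity gives (1683/1859) = -(1859/1683). Reduce: 1859 ≡ 176 (mod 1683). Now have -(176/1683).
Factor out 2: 176 = 2^4·11. Since 1683 ≡ 3 (mod 8), (2/1683) = -1, and (2/1683)^4 = +1. Now have -(11/1683).
Both 11 ≡ 3 and 1683 ≡ 3 (mod 4), so reciprocity gives (11/1683) = -(1683/11). Reduce: 1683 ≡ 0 (mod 11). Now have (0/11).
The numerator is now 0 with denominator 11 > 1: the symbol is 0.
Second factor (2027/1859):
Reduce the numerator: 2027 ≡ 168 (mod 1859), so (2027/1859) = (168/1859).
Factor out 2: 168 = 2^3·21. Since 1859 ≡ 3 (mod 8), (2/1859) = -1, and (2/1859)^3 = -1. Now have -(21/1859).
21 ≡ 1 (mod 4), so quadratic reciprocity gives (21/1859) = (1859/21). Reduce: 1859 ≡ 11 (mod 21). Now have -(11/21).
21 ≡ 1 (mod 4), so quadratic reciprocity gives (11/21) = (21/11). Reduce: 21 ≡ 10 (mod 11). Now have -(10/11).
Factor out 2: 10 = 2·5. Since 11 ≡ 3 (mod 8), (2/11) = -1. Now have (5/11).
5 ≡ 1 (mod 4), so quadratic reciprocity gives (5/11) = (11/5). Reduce: 11 ≡ 1 (mod 5). Now have (1/5).
(1/5) = 1. Collecting the sign factors: 1.
Product: (0)·(1) = 0.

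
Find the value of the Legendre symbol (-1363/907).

-1

Reduce the numerator: -1363 ≡ 451 (mod 907), so (-1363/907) = (451/907).
Both 451 ≡ 3 and 907 ≡ 3 (mod 4), so reciprocity gives (451/907) = -(907/451). Reduce: 907 ≡ 5 (mod 451). Now have -(5/451).
5 ≡ 1 (mod 4), so quadratic reciprocity gives (5/451) = (451/5). Reduce: 451 ≡ 1 (mod 5). Now have -(1/5).
(1/5) = 1. Collecting the sign factors: -1.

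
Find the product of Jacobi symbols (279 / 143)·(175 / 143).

By multiplicativity, (279·175 / 143) = (279 / 143)·(175 / 143).
First factor (279 / 143):
(279 / 143)
  = (136 / 143)    [279 ≡ 136 mod 143]
  = (17 / 143)    [143 ≡ 7 mod 8 ⇒ (2 / 143)^3 = +1]
  = (143 / 17)    [QR: 17 ≡ 1 mod 4, sign kept]
  = (7 / 17)    [143 ≡ 7 mod 17]
  = (17 / 7)    [QR: 17 ≡ 1 mod 4, sign kept]
  = (3 / 7)    [17 ≡ 3 mod 7]
  = -(7 / 3)    [QR: both ≡ 3 mod 4, sign flips]
  = -(1 / 3)    [7 ≡ 1 mod 3]
  = -1    [(1 / 3) = 1]
Second factor (175 / 143):
(175 / 143)
  = (32 / 143)    [175 ≡ 32 mod 143]
  = (1 / 143)    [143 ≡ 7 mod 8 ⇒ (2 / 143)^5 = +1]
  = 1    [(1 / 143) = 1]
Product: (-1)·(1) = -1.

-1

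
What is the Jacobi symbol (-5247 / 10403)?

(-5247 / 10403)
  = (5156 / 10403)    [-5247 ≡ 5156 mod 10403]
  = (1289 / 10403)    [10403 ≡ 3 mod 8 ⇒ (2 / 10403)^2 = +1]
  = (10403 / 1289)    [QR: 1289 ≡ 1 mod 4, sign kept]
  = (91 / 1289)    [10403 ≡ 91 mod 1289]
  = (1289 / 91)    [QR: 1289 ≡ 1 mod 4, sign kept]
  = (15 / 91)    [1289 ≡ 15 mod 91]
  = -(91 / 15)    [QR: both ≡ 3 mod 4, sign flips]
  = -(1 / 15)    [91 ≡ 1 mod 15]
  = -1    [(1 / 15) = 1]

-1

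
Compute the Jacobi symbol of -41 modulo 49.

1

Pull out -1: (-41|49) = (-1|49)·(41|49). Since 49 ≡ 1 (mod 4), (-1|49) = +1. Now have (41|49).
41 ≡ 1 (mod 4), so quadratic reciprocity gives (41|49) = (49|41). Reduce: 49 ≡ 8 (mod 41). Now have (8|41).
Factor out 2: 8 = 2^3. Since 41 ≡ 1 (mod 8), (2|41) = +1, and (2|41)^3 = +1. Now have (1|41).
(1|41) = 1. Collecting the sign factors: 1.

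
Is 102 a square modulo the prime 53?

yes

(102/53)
  = (49/53)    [102 ≡ 49 mod 53]
  = (53/49)    [QR: 49 ≡ 1 mod 4, sign kept]
  = (4/49)    [53 ≡ 4 mod 49]
  = (1/49)    [49 ≡ 1 mod 8 ⇒ (2/49)^2 = +1]
  = 1    [(1/49) = 1]
(102/53) = 1, and 53 is prime, so 102 is a quadratic residue mod 53.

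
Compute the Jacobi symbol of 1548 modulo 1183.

1

Reduce the numerator: 1548 ≡ 365 (mod 1183), so (1548/1183) = (365/1183).
365 ≡ 1 (mod 4), so quadratic reciprocity gives (365/1183) = (1183/365). Reduce: 1183 ≡ 88 (mod 365). Now have (88/365).
Factor out 2: 88 = 2^3·11. Since 365 ≡ 5 (mod 8), (2/365) = -1, and (2/365)^3 = -1. Now have -(11/365).
365 ≡ 1 (mod 4), so quadratic reciprocity gives (11/365) = (365/11). Reduce: 365 ≡ 2 (mod 11). Now have -(2/11).
Factor out 2: 2 = 2. Since 11 ≡ 3 (mod 8), (2/11) = -1. Now have (1/11).
(1/11) = 1. Collecting the sign factors: 1.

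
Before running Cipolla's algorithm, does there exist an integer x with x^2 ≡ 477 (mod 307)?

yes

Reduce the numerator: 477 ≡ 170 (mod 307), so (477/307) = (170/307).
Factor out 2: 170 = 2·85. Since 307 ≡ 3 (mod 8), (2/307) = -1. Now have -(85/307).
85 ≡ 1 (mod 4), so quadratic reciprocity gives (85/307) = (307/85). Reduce: 307 ≡ 52 (mod 85). Now have -(52/85).
Factor out 2: 52 = 2^2·13. Since 85 ≡ 5 (mod 8), (2/85) = -1, and (2/85)^2 = +1. Now have -(13/85).
13 ≡ 1 (mod 4), so quadratic reciprocity gives (13/85) = (85/13). Reduce: 85 ≡ 7 (mod 13). Now have -(7/13).
13 ≡ 1 (mod 4), so quadratic reciprocity gives (7/13) = (13/7). Reduce: 13 ≡ 6 (mod 7). Now have -(6/7).
Factor out 2: 6 = 2·3. Since 7 ≡ 7 (mod 8), (2/7) = +1. Now have -(3/7).
Both 3 ≡ 3 and 7 ≡ 3 (mod 4), so reciprocity gives (3/7) = -(7/3). Reduce: 7 ≡ 1 (mod 3). Now have (1/3).
(1/3) = 1. Collecting the sign factors: 1.
The Legendre symbol is 1, so x^2 ≡ 477 (mod 307) has solution.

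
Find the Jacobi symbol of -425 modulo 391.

(-425/391)
  = (357/391)    [-425 ≡ 357 mod 391]
  = (391/357)    [QR: 357 ≡ 1 mod 4, sign kept]
  = (34/357)    [391 ≡ 34 mod 357]
  = -(17/357)    [357 ≡ 5 mod 8 ⇒ (2/357) = -1]
  = -(357/17)    [QR: 17 ≡ 1 mod 4, sign kept]
  = -(0/17)    [357 ≡ 0 mod 17]
  = 0    [numerator 0, gcd > 1]

0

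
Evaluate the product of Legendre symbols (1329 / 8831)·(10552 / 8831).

By multiplicativity, (1329·10552 / 8831) = (1329 / 8831)·(10552 / 8831).
First factor (1329 / 8831):
1329 ≡ 1 (mod 4), so quadratic reciprocity gives (1329 / 8831) = (8831 / 1329). Reduce: 8831 ≡ 857 (mod 1329). Now have (857 / 1329).
857 ≡ 1 (mod 4), so quadratic reciprocity gives (857 / 1329) = (1329 / 857). Reduce: 1329 ≡ 472 (mod 857). Now have (472 / 857).
Factor out 2: 472 = 2^3·59. Since 857 ≡ 1 (mod 8), (2 / 857) = +1, and (2 / 857)^3 = +1. Now have (59 / 857).
857 ≡ 1 (mod 4), so quadratic reciprocity gives (59 / 857) = (857 / 59). Reduce: 857 ≡ 31 (mod 59). Now have (31 / 59).
Both 31 ≡ 3 and 59 ≡ 3 (mod 4), so reciprocity gives (31 / 59) = -(59 / 31). Reduce: 59 ≡ 28 (mod 31). Now have -(28 / 31).
Factor out 2: 28 = 2^2·7. Since 31 ≡ 7 (mod 8), (2 / 31) = +1, and (2 / 31)^2 = +1. Now have -(7 / 31).
Both 7 ≡ 3 and 31 ≡ 3 (mod 4), so reciprocity gives (7 / 31) = -(31 / 7). Reduce: 31 ≡ 3 (mod 7). Now have (3 / 7).
Both 3 ≡ 3 and 7 ≡ 3 (mod 4), so reciprocity gives (3 / 7) = -(7 / 3). Reduce: 7 ≡ 1 (mod 3). Now have -(1 / 3).
(1 / 3) = 1. Collecting the sign factors: -1.
Second factor (10552 / 8831):
Reduce the numerator: 10552 ≡ 1721 (mod 8831), so (10552 / 8831) = (1721 / 8831).
1721 ≡ 1 (mod 4), so quadratic reciprocity gives (1721 / 8831) = (8831 / 1721). Reduce: 8831 ≡ 226 (mod 1721). Now have (226 / 1721).
Factor out 2: 226 = 2·113. Since 1721 ≡ 1 (mod 8), (2 / 1721) = +1. Now have (113 / 1721).
113 ≡ 1 (mod 4), so quadratic reciprocity gives (113 / 1721) = (1721 / 113). Reduce: 1721 ≡ 26 (mod 113). Now have (26 / 113).
Factor out 2: 26 = 2·13. Since 113 ≡ 1 (mod 8), (2 / 113) = +1. Now have (13 / 113).
13 ≡ 1 (mod 4), so quadratic reciprocity gives (13 / 113) = (113 / 13). Reduce: 113 ≡ 9 (mod 13). Now have (9 / 13).
9 ≡ 1 (mod 4), so quadratic reciprocity gives (9 / 13) = (13 / 9). Reduce: 13 ≡ 4 (mod 9). Now have (4 / 9).
Factor out 2: 4 = 2^2. Since 9 ≡ 1 (mod 8), (2 / 9) = +1, and (2 / 9)^2 = +1. Now have (1 / 9).
(1 / 9) = 1. Collecting the sign factors: 1.
Product: (-1)·(1) = -1.

-1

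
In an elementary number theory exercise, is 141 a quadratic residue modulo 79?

yes

Reduce the numerator: 141 ≡ 62 (mod 79), so (141/79) = (62/79).
Factor out 2: 62 = 2·31. Since 79 ≡ 7 (mod 8), (2/79) = +1. Now have (31/79).
Both 31 ≡ 3 and 79 ≡ 3 (mod 4), so reciprocity gives (31/79) = -(79/31). Reduce: 79 ≡ 17 (mod 31). Now have -(17/31).
17 ≡ 1 (mod 4), so quadratic reciprocity gives (17/31) = (31/17). Reduce: 31 ≡ 14 (mod 17). Now have -(14/17).
Factor out 2: 14 = 2·7. Since 17 ≡ 1 (mod 8), (2/17) = +1. Now have -(7/17).
17 ≡ 1 (mod 4), so quadratic reciprocity gives (7/17) = (17/7). Reduce: 17 ≡ 3 (mod 7). Now have -(3/7).
Both 3 ≡ 3 and 7 ≡ 3 (mod 4), so reciprocity gives (3/7) = -(7/3). Reduce: 7 ≡ 1 (mod 3). Now have (1/3).
(1/3) = 1. Collecting the sign factors: 1.
The Legendre symbol is 1, so x^2 ≡ 141 (mod 79) has solution.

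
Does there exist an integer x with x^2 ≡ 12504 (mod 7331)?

(12504/7331)
  = (5173/7331)    [12504 ≡ 5173 mod 7331]
  = (7331/5173)    [QR: 5173 ≡ 1 mod 4, sign kept]
  = (2158/5173)    [7331 ≡ 2158 mod 5173]
  = -(1079/5173)    [5173 ≡ 5 mod 8 ⇒ (2/5173) = -1]
  = -(5173/1079)    [QR: 5173 ≡ 1 mod 4, sign kept]
  = -(857/1079)    [5173 ≡ 857 mod 1079]
  = -(1079/857)    [QR: 857 ≡ 1 mod 4, sign kept]
  = -(222/857)    [1079 ≡ 222 mod 857]
  = -(111/857)    [857 ≡ 1 mod 8 ⇒ (2/857) = +1]
  = -(857/111)    [QR: 857 ≡ 1 mod 4, sign kept]
  = -(80/111)    [857 ≡ 80 mod 111]
  = -(5/111)    [111 ≡ 7 mod 8 ⇒ (2/111)^4 = +1]
  = -(111/5)    [QR: 5 ≡ 1 mod 4, sign kept]
  = -(1/5)    [111 ≡ 1 mod 5]
  = -1    [(1/5) = 1]
The Legendre symbol is -1, so x^2 ≡ 12504 (mod 7331) has no solution.

no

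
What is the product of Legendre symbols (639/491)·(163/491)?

1

By multiplicativity, (639·163/491) = (639/491)·(163/491).
First factor (639/491):
(639/491)
  = (148/491)    [639 ≡ 148 mod 491]
  = (37/491)    [491 ≡ 3 mod 8 ⇒ (2/491)^2 = +1]
  = (491/37)    [QR: 37 ≡ 1 mod 4, sign kept]
  = (10/37)    [491 ≡ 10 mod 37]
  = -(5/37)    [37 ≡ 5 mod 8 ⇒ (2/37) = -1]
  = -(37/5)    [QR: 5 ≡ 1 mod 4, sign kept]
  = -(2/5)    [37 ≡ 2 mod 5]
  = (1/5)    [5 ≡ 5 mod 8 ⇒ (2/5) = -1]
  = 1    [(1/5) = 1]
Second factor (163/491):
(163/491)
  = -(491/163)    [QR: both ≡ 3 mod 4, sign flips]
  = -(2/163)    [491 ≡ 2 mod 163]
  = (1/163)    [163 ≡ 3 mod 8 ⇒ (2/163) = -1]
  = 1    [(1/163) = 1]
Product: (1)·(1) = 1.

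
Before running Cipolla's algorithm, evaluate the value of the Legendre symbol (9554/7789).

(9554/7789)
  = (1765/7789)    [9554 ≡ 1765 mod 7789]
  = (7789/1765)    [QR: 1765 ≡ 1 mod 4, sign kept]
  = (729/1765)    [7789 ≡ 729 mod 1765]
  = (1765/729)    [QR: 729 ≡ 1 mod 4, sign kept]
  = (307/729)    [1765 ≡ 307 mod 729]
  = (729/307)    [QR: 729 ≡ 1 mod 4, sign kept]
  = (115/307)    [729 ≡ 115 mod 307]
  = -(307/115)    [QR: both ≡ 3 mod 4, sign flips]
  = -(77/115)    [307 ≡ 77 mod 115]
  = -(115/77)    [QR: 77 ≡ 1 mod 4, sign kept]
  = -(38/77)    [115 ≡ 38 mod 77]
  = (19/77)    [77 ≡ 5 mod 8 ⇒ (2/77) = -1]
  = (77/19)    [QR: 77 ≡ 1 mod 4, sign kept]
  = (1/19)    [77 ≡ 1 mod 19]
  = 1    [(1/19) = 1]

1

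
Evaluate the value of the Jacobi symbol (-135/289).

1

(-135/289)
  = (135/289)    [289 ≡ 1 mod 4 ⇒ (-1/289) = +1]
  = (289/135)    [QR: 289 ≡ 1 mod 4, sign kept]
  = (19/135)    [289 ≡ 19 mod 135]
  = -(135/19)    [QR: both ≡ 3 mod 4, sign flips]
  = -(2/19)    [135 ≡ 2 mod 19]
  = (1/19)    [19 ≡ 3 mod 8 ⇒ (2/19) = -1]
  = 1    [(1/19) = 1]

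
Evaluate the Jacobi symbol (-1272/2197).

-1

(-1272/2197)
  = (925/2197)    [-1272 ≡ 925 mod 2197]
  = (2197/925)    [QR: 925 ≡ 1 mod 4, sign kept]
  = (347/925)    [2197 ≡ 347 mod 925]
  = (925/347)    [QR: 925 ≡ 1 mod 4, sign kept]
  = (231/347)    [925 ≡ 231 mod 347]
  = -(347/231)    [QR: both ≡ 3 mod 4, sign flips]
  = -(116/231)    [347 ≡ 116 mod 231]
  = -(29/231)    [231 ≡ 7 mod 8 ⇒ (2/231)^2 = +1]
  = -(231/29)    [QR: 29 ≡ 1 mod 4, sign kept]
  = -(28/29)    [231 ≡ 28 mod 29]
  = -(7/29)    [29 ≡ 5 mod 8 ⇒ (2/29)^2 = +1]
  = -(29/7)    [QR: 29 ≡ 1 mod 4, sign kept]
  = -(1/7)    [29 ≡ 1 mod 7]
  = -1    [(1/7) = 1]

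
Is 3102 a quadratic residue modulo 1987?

yes

Reduce the numerator: 3102 ≡ 1115 (mod 1987), so (3102|1987) = (1115|1987).
Both 1115 ≡ 3 and 1987 ≡ 3 (mod 4), so reciprocity gives (1115|1987) = -(1987|1115). Reduce: 1987 ≡ 872 (mod 1115). Now have -(872|1115).
Factor out 2: 872 = 2^3·109. Since 1115 ≡ 3 (mod 8), (2|1115) = -1, and (2|1115)^3 = -1. Now have (109|1115).
109 ≡ 1 (mod 4), so quadratic reciprocity gives (109|1115) = (1115|109). Reduce: 1115 ≡ 25 (mod 109). Now have (25|109).
25 ≡ 1 (mod 4), so quadratic reciprocity gives (25|109) = (109|25). Reduce: 109 ≡ 9 (mod 25). Now have (9|25).
9 ≡ 1 (mod 4), so quadratic reciprocity gives (9|25) = (25|9). Reduce: 25 ≡ 7 (mod 9). Now have (7|9).
9 ≡ 1 (mod 4), so quadratic reciprocity gives (7|9) = (9|7). Reduce: 9 ≡ 2 (mod 7). Now have (2|7).
Factor out 2: 2 = 2. Since 7 ≡ 7 (mod 8), (2|7) = +1. Now have (1|7).
(1|7) = 1. Collecting the sign factors: 1.
The Legendre symbol is 1, so x^2 ≡ 3102 (mod 1987) has solution.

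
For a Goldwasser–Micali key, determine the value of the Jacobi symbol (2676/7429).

-1

Factor out 2: 2676 = 2^2·669. Since 7429 ≡ 5 (mod 8), (2/7429) = -1, and (2/7429)^2 = +1. Now have (669/7429).
669 ≡ 1 (mod 4), so quadratic reciprocity gives (669/7429) = (7429/669). Reduce: 7429 ≡ 70 (mod 669). Now have (70/669).
Factor out 2: 70 = 2·35. Since 669 ≡ 5 (mod 8), (2/669) = -1. Now have -(35/669).
669 ≡ 1 (mod 4), so quadratic reciprocity gives (35/669) = (669/35). Reduce: 669 ≡ 4 (mod 35). Now have -(4/35).
Factor out 2: 4 = 2^2. Since 35 ≡ 3 (mod 8), (2/35) = -1, and (2/35)^2 = +1. Now have -(1/35).
(1/35) = 1. Collecting the sign factors: -1.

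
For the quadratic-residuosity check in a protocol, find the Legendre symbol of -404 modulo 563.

-1

Pull out -1: (-404/563) = (-1/563)·(404/563). Since 563 ≡ 3 (mod 4), (-1/563) = -1. Now have -(404/563).
Factor out 2: 404 = 2^2·101. Since 563 ≡ 3 (mod 8), (2/563) = -1, and (2/563)^2 = +1. Now have -(101/563).
101 ≡ 1 (mod 4), so quadratic reciprocity gives (101/563) = (563/101). Reduce: 563 ≡ 58 (mod 101). Now have -(58/101).
Factor out 2: 58 = 2·29. Since 101 ≡ 5 (mod 8), (2/101) = -1. Now have (29/101).
29 ≡ 1 (mod 4), so quadratic reciprocity gives (29/101) = (101/29). Reduce: 101 ≡ 14 (mod 29). Now have (14/29).
Factor out 2: 14 = 2·7. Since 29 ≡ 5 (mod 8), (2/29) = -1. Now have -(7/29).
29 ≡ 1 (mod 4), so quadratic reciprocity gives (7/29) = (29/7). Reduce: 29 ≡ 1 (mod 7). Now have -(1/7).
(1/7) = 1. Collecting the sign factors: -1.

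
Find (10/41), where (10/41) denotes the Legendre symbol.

Factor out 2: 10 = 2·5. Since 41 ≡ 1 (mod 8), (2/41) = +1. Now have (5/41).
5 ≡ 1 (mod 4), so quadratic reciprocity gives (5/41) = (41/5). Reduce: 41 ≡ 1 (mod 5). Now have (1/5).
(1/5) = 1. Collecting the sign factors: 1.

1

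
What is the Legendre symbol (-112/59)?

Pull out -1: (-112/59) = (-1/59)·(112/59). Since 59 ≡ 3 (mod 4), (-1/59) = -1. Now have -(112/59).
Reduce the numerator: 112 ≡ 53 (mod 59), so (112/59) = (53/59).
53 ≡ 1 (mod 4), so quadratic reciprocity gives (53/59) = (59/53). Reduce: 59 ≡ 6 (mod 53). Now have -(6/53).
Factor out 2: 6 = 2·3. Since 53 ≡ 5 (mod 8), (2/53) = -1. Now have (3/53).
53 ≡ 1 (mod 4), so quadratic reciprocity gives (3/53) = (53/3). Reduce: 53 ≡ 2 (mod 3). Now have (2/3).
Factor out 2: 2 = 2. Since 3 ≡ 3 (mod 8), (2/3) = -1. Now have -(1/3).
(1/3) = 1. Collecting the sign factors: -1.

-1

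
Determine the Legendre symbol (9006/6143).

-1

Reduce the numerator: 9006 ≡ 2863 (mod 6143), so (9006/6143) = (2863/6143).
Both 2863 ≡ 3 and 6143 ≡ 3 (mod 4), so reciprocity gives (2863/6143) = -(6143/2863). Reduce: 6143 ≡ 417 (mod 2863). Now have -(417/2863).
417 ≡ 1 (mod 4), so quadratic reciprocity gives (417/2863) = (2863/417). Reduce: 2863 ≡ 361 (mod 417). Now have -(361/417).
361 ≡ 1 (mod 4), so quadratic reciprocity gives (361/417) = (417/361). Reduce: 417 ≡ 56 (mod 361). Now have -(56/361).
Factor out 2: 56 = 2^3·7. Since 361 ≡ 1 (mod 8), (2/361) = +1, and (2/361)^3 = +1. Now have -(7/361).
361 ≡ 1 (mod 4), so quadratic reciprocity gives (7/361) = (361/7). Reduce: 361 ≡ 4 (mod 7). Now have -(4/7).
Factor out 2: 4 = 2^2. Since 7 ≡ 7 (mod 8), (2/7) = +1, and (2/7)^2 = +1. Now have -(1/7).
(1/7) = 1. Collecting the sign factors: -1.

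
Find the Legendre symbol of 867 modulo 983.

1

Both 867 ≡ 3 and 983 ≡ 3 (mod 4), so reciprocity gives (867|983) = -(983|867). Reduce: 983 ≡ 116 (mod 867). Now have -(116|867).
Factor out 2: 116 = 2^2·29. Since 867 ≡ 3 (mod 8), (2|867) = -1, and (2|867)^2 = +1. Now have -(29|867).
29 ≡ 1 (mod 4), so quadratic reciprocity gives (29|867) = (867|29). Reduce: 867 ≡ 26 (mod 29). Now have -(26|29).
Factor out 2: 26 = 2·13. Since 29 ≡ 5 (mod 8), (2|29) = -1. Now have (13|29).
13 ≡ 1 (mod 4), so quadratic reciprocity gives (13|29) = (29|13). Reduce: 29 ≡ 3 (mod 13). Now have (3|13).
13 ≡ 1 (mod 4), so quadratic reciprocity gives (3|13) = (13|3). Reduce: 13 ≡ 1 (mod 3). Now have (1|3).
(1|3) = 1. Collecting the sign factors: 1.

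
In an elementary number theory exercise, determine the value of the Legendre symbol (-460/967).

(-460/967)
  = -(460/967)    [967 ≡ 3 mod 4 ⇒ (-1/967) = -1]
  = -(115/967)    [967 ≡ 7 mod 8 ⇒ (2/967)^2 = +1]
  = (967/115)    [QR: both ≡ 3 mod 4, sign flips]
  = (47/115)    [967 ≡ 47 mod 115]
  = -(115/47)    [QR: both ≡ 3 mod 4, sign flips]
  = -(21/47)    [115 ≡ 21 mod 47]
  = -(47/21)    [QR: 21 ≡ 1 mod 4, sign kept]
  = -(5/21)    [47 ≡ 5 mod 21]
  = -(21/5)    [QR: 5 ≡ 1 mod 4, sign kept]
  = -(1/5)    [21 ≡ 1 mod 5]
  = -1    [(1/5) = 1]

-1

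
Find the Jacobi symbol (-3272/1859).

Reduce the numerator: -3272 ≡ 446 (mod 1859), so (-3272/1859) = (446/1859).
Factor out 2: 446 = 2·223. Since 1859 ≡ 3 (mod 8), (2/1859) = -1. Now have -(223/1859).
Both 223 ≡ 3 and 1859 ≡ 3 (mod 4), so reciprocity gives (223/1859) = -(1859/223). Reduce: 1859 ≡ 75 (mod 223). Now have (75/223).
Both 75 ≡ 3 and 223 ≡ 3 (mod 4), so reciprocity gives (75/223) = -(223/75). Reduce: 223 ≡ 73 (mod 75). Now have -(73/75).
73 ≡ 1 (mod 4), so quadratic reciprocity gives (73/75) = (75/73). Reduce: 75 ≡ 2 (mod 73). Now have -(2/73).
Factor out 2: 2 = 2. Since 73 ≡ 1 (mod 8), (2/73) = +1. Now have -(1/73).
(1/73) = 1. Collecting the sign factors: -1.

-1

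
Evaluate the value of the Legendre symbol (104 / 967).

-1

Factor out 2: 104 = 2^3·13. Since 967 ≡ 7 (mod 8), (2 / 967) = +1, and (2 / 967)^3 = +1. Now have (13 / 967).
13 ≡ 1 (mod 4), so quadratic reciprocity gives (13 / 967) = (967 / 13). Reduce: 967 ≡ 5 (mod 13). Now have (5 / 13).
5 ≡ 1 (mod 4), so quadratic reciprocity gives (5 / 13) = (13 / 5). Reduce: 13 ≡ 3 (mod 5). Now have (3 / 5).
5 ≡ 1 (mod 4), so quadratic reciprocity gives (3 / 5) = (5 / 3). Reduce: 5 ≡ 2 (mod 3). Now have (2 / 3).
Factor out 2: 2 = 2. Since 3 ≡ 3 (mod 8), (2 / 3) = -1. Now have -(1 / 3).
(1 / 3) = 1. Collecting the sign factors: -1.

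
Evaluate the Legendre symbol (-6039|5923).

-1

Reduce the numerator: -6039 ≡ 5807 (mod 5923), so (-6039|5923) = (5807|5923).
Both 5807 ≡ 3 and 5923 ≡ 3 (mod 4), so reciprocity gives (5807|5923) = -(5923|5807). Reduce: 5923 ≡ 116 (mod 5807). Now have -(116|5807).
Factor out 2: 116 = 2^2·29. Since 5807 ≡ 7 (mod 8), (2|5807) = +1, and (2|5807)^2 = +1. Now have -(29|5807).
29 ≡ 1 (mod 4), so quadratic reciprocity gives (29|5807) = (5807|29). Reduce: 5807 ≡ 7 (mod 29). Now have -(7|29).
29 ≡ 1 (mod 4), so quadratic reciprocity gives (7|29) = (29|7). Reduce: 29 ≡ 1 (mod 7). Now have -(1|7).
(1|7) = 1. Collecting the sign factors: -1.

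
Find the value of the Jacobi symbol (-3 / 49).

(-3 / 49)
  = (3 / 49)    [49 ≡ 1 mod 4 ⇒ (-1 / 49) = +1]
  = (49 / 3)    [QR: 49 ≡ 1 mod 4, sign kept]
  = (1 / 3)    [49 ≡ 1 mod 3]
  = 1    [(1 / 3) = 1]

1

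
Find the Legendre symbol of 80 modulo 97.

-1

Factor out 2: 80 = 2^4·5. Since 97 ≡ 1 (mod 8), (2/97) = +1, and (2/97)^4 = +1. Now have (5/97).
5 ≡ 1 (mod 4), so quadratic reciprocity gives (5/97) = (97/5). Reduce: 97 ≡ 2 (mod 5). Now have (2/5).
Factor out 2: 2 = 2. Since 5 ≡ 5 (mod 8), (2/5) = -1. Now have -(1/5).
(1/5) = 1. Collecting the sign factors: -1.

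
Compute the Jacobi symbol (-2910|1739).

-1

Reduce the numerator: -2910 ≡ 568 (mod 1739), so (-2910|1739) = (568|1739).
Factor out 2: 568 = 2^3·71. Since 1739 ≡ 3 (mod 8), (2|1739) = -1, and (2|1739)^3 = -1. Now have -(71|1739).
Both 71 ≡ 3 and 1739 ≡ 3 (mod 4), so reciprocity gives (71|1739) = -(1739|71). Reduce: 1739 ≡ 35 (mod 71). Now have (35|71).
Both 35 ≡ 3 and 71 ≡ 3 (mod 4), so reciprocity gives (35|71) = -(71|35). Reduce: 71 ≡ 1 (mod 35). Now have -(1|35).
(1|35) = 1. Collecting the sign factors: -1.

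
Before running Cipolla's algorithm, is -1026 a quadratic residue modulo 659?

(-1026/659)
  = -(1026/659)    [659 ≡ 3 mod 4 ⇒ (-1/659) = -1]
  = -(367/659)    [1026 ≡ 367 mod 659]
  = (659/367)    [QR: both ≡ 3 mod 4, sign flips]
  = (292/367)    [659 ≡ 292 mod 367]
  = (73/367)    [367 ≡ 7 mod 8 ⇒ (2/367)^2 = +1]
  = (367/73)    [QR: 73 ≡ 1 mod 4, sign kept]
  = (2/73)    [367 ≡ 2 mod 73]
  = (1/73)    [73 ≡ 1 mod 8 ⇒ (2/73) = +1]
  = 1    [(1/73) = 1]
(-1026/659) = 1, and 659 is prime, so -1026 is a quadratic residue mod 659.

yes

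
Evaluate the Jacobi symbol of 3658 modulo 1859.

Reduce the numerator: 3658 ≡ 1799 (mod 1859), so (3658|1859) = (1799|1859).
Both 1799 ≡ 3 and 1859 ≡ 3 (mod 4), so reciprocity gives (1799|1859) = -(1859|1799). Reduce: 1859 ≡ 60 (mod 1799). Now have -(60|1799).
Factor out 2: 60 = 2^2·15. Since 1799 ≡ 7 (mod 8), (2|1799) = +1, and (2|1799)^2 = +1. Now have -(15|1799).
Both 15 ≡ 3 and 1799 ≡ 3 (mod 4), so reciprocity gives (15|1799) = -(1799|15). Reduce: 1799 ≡ 14 (mod 15). Now have (14|15).
Factor out 2: 14 = 2·7. Since 15 ≡ 7 (mod 8), (2|15) = +1. Now have (7|15).
Both 7 ≡ 3 and 15 ≡ 3 (mod 4), so reciprocity gives (7|15) = -(15|7). Reduce: 15 ≡ 1 (mod 7). Now have -(1|7).
(1|7) = 1. Collecting the sign factors: -1.

-1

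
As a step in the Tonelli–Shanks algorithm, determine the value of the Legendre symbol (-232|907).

-1

(-232|907)
  = -(232|907)    [907 ≡ 3 mod 4 ⇒ (-1|907) = -1]
  = (29|907)    [907 ≡ 3 mod 8 ⇒ (2|907)^3 = -1]
  = (907|29)    [QR: 29 ≡ 1 mod 4, sign kept]
  = (8|29)    [907 ≡ 8 mod 29]
  = -(1|29)    [29 ≡ 5 mod 8 ⇒ (2|29)^3 = -1]
  = -1    [(1|29) = 1]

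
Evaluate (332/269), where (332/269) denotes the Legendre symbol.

-1

Reduce the numerator: 332 ≡ 63 (mod 269), so (332/269) = (63/269).
269 ≡ 1 (mod 4), so quadratic reciprocity gives (63/269) = (269/63). Reduce: 269 ≡ 17 (mod 63). Now have (17/63).
17 ≡ 1 (mod 4), so quadratic reciprocity gives (17/63) = (63/17). Reduce: 63 ≡ 12 (mod 17). Now have (12/17).
Factor out 2: 12 = 2^2·3. Since 17 ≡ 1 (mod 8), (2/17) = +1, and (2/17)^2 = +1. Now have (3/17).
17 ≡ 1 (mod 4), so quadratic reciprocity gives (3/17) = (17/3). Reduce: 17 ≡ 2 (mod 3). Now have (2/3).
Factor out 2: 2 = 2. Since 3 ≡ 3 (mod 8), (2/3) = -1. Now have -(1/3).
(1/3) = 1. Collecting the sign factors: -1.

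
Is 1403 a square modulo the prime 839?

yes

Reduce the numerator: 1403 ≡ 564 (mod 839), so (1403/839) = (564/839).
Factor out 2: 564 = 2^2·141. Since 839 ≡ 7 (mod 8), (2/839) = +1, and (2/839)^2 = +1. Now have (141/839).
141 ≡ 1 (mod 4), so quadratic reciprocity gives (141/839) = (839/141). Reduce: 839 ≡ 134 (mod 141). Now have (134/141).
Factor out 2: 134 = 2·67. Since 141 ≡ 5 (mod 8), (2/141) = -1. Now have -(67/141).
141 ≡ 1 (mod 4), so quadratic reciprocity gives (67/141) = (141/67). Reduce: 141 ≡ 7 (mod 67). Now have -(7/67).
Both 7 ≡ 3 and 67 ≡ 3 (mod 4), so reciprocity gives (7/67) = -(67/7). Reduce: 67 ≡ 4 (mod 7). Now have (4/7).
Factor out 2: 4 = 2^2. Since 7 ≡ 7 (mod 8), (2/7) = +1, and (2/7)^2 = +1. Now have (1/7).
(1/7) = 1. Collecting the sign factors: 1.
(1403/839) = 1, and 839 is prime, so 1403 is a quadratic residue mod 839.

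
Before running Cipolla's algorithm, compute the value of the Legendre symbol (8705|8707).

8705 ≡ 1 (mod 4), so quadratic reciprocity gives (8705|8707) = (8707|8705). Reduce: 8707 ≡ 2 (mod 8705). Now have (2|8705).
Factor out 2: 2 = 2. Since 8705 ≡ 1 (mod 8), (2|8705) = +1. Now have (1|8705).
(1|8705) = 1. Collecting the sign factors: 1.

1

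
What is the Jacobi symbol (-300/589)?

1

Pull out -1: (-300/589) = (-1/589)·(300/589). Since 589 ≡ 1 (mod 4), (-1/589) = +1. Now have (300/589).
Factor out 2: 300 = 2^2·75. Since 589 ≡ 5 (mod 8), (2/589) = -1, and (2/589)^2 = +1. Now have (75/589).
589 ≡ 1 (mod 4), so quadratic reciprocity gives (75/589) = (589/75). Reduce: 589 ≡ 64 (mod 75). Now have (64/75).
Factor out 2: 64 = 2^6. Since 75 ≡ 3 (mod 8), (2/75) = -1, and (2/75)^6 = +1. Now have (1/75).
(1/75) = 1. Collecting the sign factors: 1.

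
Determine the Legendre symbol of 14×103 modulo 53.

By multiplicativity, (14·103/53) = (14/53)·(103/53).
First factor (14/53):
Factor out 2: 14 = 2·7. Since 53 ≡ 5 (mod 8), (2/53) = -1. Now have -(7/53).
53 ≡ 1 (mod 4), so quadratic reciprocity gives (7/53) = (53/7). Reduce: 53 ≡ 4 (mod 7). Now have -(4/7).
Factor out 2: 4 = 2^2. Since 7 ≡ 7 (mod 8), (2/7) = +1, and (2/7)^2 = +1. Now have -(1/7).
(1/7) = 1. Collecting the sign factors: -1.
Second factor (103/53):
Reduce the numerator: 103 ≡ 50 (mod 53), so (103/53) = (50/53).
Factor out 2: 50 = 2·25. Since 53 ≡ 5 (mod 8), (2/53) = -1. Now have -(25/53).
25 ≡ 1 (mod 4), so quadratic reciprocity gives (25/53) = (53/25). Reduce: 53 ≡ 3 (mod 25). Now have -(3/25).
25 ≡ 1 (mod 4), so quadratic reciprocity gives (3/25) = (25/3). Reduce: 25 ≡ 1 (mod 3). Now have -(1/3).
(1/3) = 1. Collecting the sign factors: -1.
Product: (-1)·(-1) = 1.

1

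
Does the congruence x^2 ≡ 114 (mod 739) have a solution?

no

(114/739)
  = -(57/739)    [739 ≡ 3 mod 8 ⇒ (2/739) = -1]
  = -(739/57)    [QR: 57 ≡ 1 mod 4, sign kept]
  = -(55/57)    [739 ≡ 55 mod 57]
  = -(57/55)    [QR: 57 ≡ 1 mod 4, sign kept]
  = -(2/55)    [57 ≡ 2 mod 55]
  = -(1/55)    [55 ≡ 7 mod 8 ⇒ (2/55) = +1]
  = -1    [(1/55) = 1]
The Legendre symbol is -1, so x^2 ≡ 114 (mod 739) has no solution.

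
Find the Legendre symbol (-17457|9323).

-1

Reduce the numerator: -17457 ≡ 1189 (mod 9323), so (-17457|9323) = (1189|9323).
1189 ≡ 1 (mod 4), so quadratic reciprocity gives (1189|9323) = (9323|1189). Reduce: 9323 ≡ 1000 (mod 1189). Now have (1000|1189).
Factor out 2: 1000 = 2^3·125. Since 1189 ≡ 5 (mod 8), (2|1189) = -1, and (2|1189)^3 = -1. Now have -(125|1189).
125 ≡ 1 (mod 4), so quadratic reciprocity gives (125|1189) = (1189|125). Reduce: 1189 ≡ 64 (mod 125). Now have -(64|125).
Factor out 2: 64 = 2^6. Since 125 ≡ 5 (mod 8), (2|125) = -1, and (2|125)^6 = +1. Now have -(1|125).
(1|125) = 1. Collecting the sign factors: -1.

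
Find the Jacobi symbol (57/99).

0

(57/99)
  = (99/57)    [QR: 57 ≡ 1 mod 4, sign kept]
  = (42/57)    [99 ≡ 42 mod 57]
  = (21/57)    [57 ≡ 1 mod 8 ⇒ (2/57) = +1]
  = (57/21)    [QR: 21 ≡ 1 mod 4, sign kept]
  = (15/21)    [57 ≡ 15 mod 21]
  = (21/15)    [QR: 21 ≡ 1 mod 4, sign kept]
  = (6/15)    [21 ≡ 6 mod 15]
  = (3/15)    [15 ≡ 7 mod 8 ⇒ (2/15) = +1]
  = -(15/3)    [QR: both ≡ 3 mod 4, sign flips]
  = -(0/3)    [15 ≡ 0 mod 3]
  = 0    [numerator 0, gcd > 1]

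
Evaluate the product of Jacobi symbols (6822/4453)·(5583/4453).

-1

By multiplicativity, (6822·5583/4453) = (6822/4453)·(5583/4453).
First factor (6822/4453):
Reduce the numerator: 6822 ≡ 2369 (mod 4453), so (6822/4453) = (2369/4453).
2369 ≡ 1 (mod 4), so quadratic reciprocity gives (2369/4453) = (4453/2369). Reduce: 4453 ≡ 2084 (mod 2369). Now have (2084/2369).
Factor out 2: 2084 = 2^2·521. Since 2369 ≡ 1 (mod 8), (2/2369) = +1, and (2/2369)^2 = +1. Now have (521/2369).
521 ≡ 1 (mod 4), so quadratic reciprocity gives (521/2369) = (2369/521). Reduce: 2369 ≡ 285 (mod 521). Now have (285/521).
285 ≡ 1 (mod 4), so quadratic reciprocity gives (285/521) = (521/285). Reduce: 521 ≡ 236 (mod 285). Now have (236/285).
Factor out 2: 236 = 2^2·59. Since 285 ≡ 5 (mod 8), (2/285) = -1, and (2/285)^2 = +1. Now have (59/285).
285 ≡ 1 (mod 4), so quadratic reciprocity gives (59/285) = (285/59). Reduce: 285 ≡ 49 (mod 59). Now have (49/59).
49 ≡ 1 (mod 4), so quadratic reciprocity gives (49/59) = (59/49). Reduce: 59 ≡ 10 (mod 49). Now have (10/49).
Factor out 2: 10 = 2·5. Since 49 ≡ 1 (mod 8), (2/49) = +1. Now have (5/49).
5 ≡ 1 (mod 4), so quadratic reciprocity gives (5/49) = (49/5). Reduce: 49 ≡ 4 (mod 5). Now have (4/5).
Factor out 2: 4 = 2^2. Since 5 ≡ 5 (mod 8), (2/5) = -1, and (2/5)^2 = +1. Now have (1/5).
(1/5) = 1. Collecting the sign factors: 1.
Second factor (5583/4453):
Reduce the numerator: 5583 ≡ 1130 (mod 4453), so (5583/4453) = (1130/4453).
Factor out 2: 1130 = 2·565. Since 4453 ≡ 5 (mod 8), (2/4453) = -1. Now have -(565/4453).
565 ≡ 1 (mod 4), so quadratic reciprocity gives (565/4453) = (4453/565). Reduce: 4453 ≡ 498 (mod 565). Now have -(498/565).
Factor out 2: 498 = 2·249. Since 565 ≡ 5 (mod 8), (2/565) = -1. Now have (249/565).
249 ≡ 1 (mod 4), so quadratic reciprocity gives (249/565) = (565/249). Reduce: 565 ≡ 67 (mod 249). Now have (67/249).
249 ≡ 1 (mod 4), so quadratic reciprocity gives (67/249) = (249/67). Reduce: 249 ≡ 48 (mod 67). Now have (48/67).
Factor out 2: 48 = 2^4·3. Since 67 ≡ 3 (mod 8), (2/67) = -1, and (2/67)^4 = +1. Now have (3/67).
Both 3 ≡ 3 and 67 ≡ 3 (mod 4), so reciprocity gives (3/67) = -(67/3). Reduce: 67 ≡ 1 (mod 3). Now have -(1/3).
(1/3) = 1. Collecting the sign factors: -1.
Product: (1)·(-1) = -1.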